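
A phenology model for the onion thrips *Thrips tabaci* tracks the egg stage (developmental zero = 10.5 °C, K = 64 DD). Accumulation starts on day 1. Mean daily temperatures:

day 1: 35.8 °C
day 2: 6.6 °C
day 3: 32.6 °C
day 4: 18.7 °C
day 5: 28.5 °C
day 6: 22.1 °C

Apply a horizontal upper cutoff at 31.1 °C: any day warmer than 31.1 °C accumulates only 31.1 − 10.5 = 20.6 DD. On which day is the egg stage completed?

day 5

Daily DD above 10.5 °C (capped at 20.6): 20.6, 0.0, 20.6, 8.2, 18.0, 11.6.
Cumulative: 20.6, 20.6, 41.2, 49.4, 67.4, 79.0.
The total first reaches 64 DD on day 5.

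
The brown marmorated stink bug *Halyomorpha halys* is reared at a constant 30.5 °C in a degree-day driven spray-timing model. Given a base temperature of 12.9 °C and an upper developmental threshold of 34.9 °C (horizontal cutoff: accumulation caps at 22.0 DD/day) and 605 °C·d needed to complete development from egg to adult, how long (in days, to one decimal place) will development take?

34.4 days

Daily accumulation = 30.5 − 12.9 = 17.6 DD/day.
Duration = 605 / 17.6 = 34.375 ≈ 34.4 days.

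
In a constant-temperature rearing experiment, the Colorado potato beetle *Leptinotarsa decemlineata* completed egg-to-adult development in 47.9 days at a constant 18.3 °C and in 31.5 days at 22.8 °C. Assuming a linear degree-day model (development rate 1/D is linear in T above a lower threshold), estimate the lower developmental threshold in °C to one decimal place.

9.7 °C

Linear rate model ⇒ the product D·(T − T_b) is constant across temperatures.
47.9·(18.3 − T_b) = 31.5·(22.8 − T_b)
T_b = (47.9·18.3 − 31.5·22.8) / (47.9 − 31.5) = 158.37 / 16.4 = 9.657 °C ≈ 9.7 °C.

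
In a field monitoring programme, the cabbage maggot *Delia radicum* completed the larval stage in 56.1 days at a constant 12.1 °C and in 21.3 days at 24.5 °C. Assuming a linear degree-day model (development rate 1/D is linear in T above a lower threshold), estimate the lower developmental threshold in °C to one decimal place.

4.5 °C

Equal thermal constants: D₁(T₁ − T_b) = D₂(T₂ − T_b).
56.1·(12.1 − T_b) = 21.3·(24.5 − T_b)
T_b = (56.1·12.1 − 21.3·24.5) / (56.1 − 21.3) = 156.96 / 34.8 = 4.510 °C ≈ 4.5 °C.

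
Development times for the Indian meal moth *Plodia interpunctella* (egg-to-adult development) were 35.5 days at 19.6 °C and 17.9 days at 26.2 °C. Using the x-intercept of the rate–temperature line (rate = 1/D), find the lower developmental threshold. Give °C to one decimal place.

Linear rate model ⇒ the product D·(T − T_b) is constant across temperatures.
35.5·(19.6 − T_b) = 17.9·(26.2 − T_b)
T_b = (35.5·19.6 − 17.9·26.2) / (35.5 − 17.9) = 226.82 / 17.6 = 12.888 °C ≈ 12.9 °C.

12.9 °C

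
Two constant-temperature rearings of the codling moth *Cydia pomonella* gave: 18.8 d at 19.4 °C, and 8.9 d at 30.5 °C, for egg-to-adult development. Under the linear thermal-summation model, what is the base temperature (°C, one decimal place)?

Linear rate model ⇒ the product D·(T − T_b) is constant across temperatures.
18.8·(19.4 − T_b) = 8.9·(30.5 − T_b)
T_b = (18.8·19.4 − 8.9·30.5) / (18.8 − 8.9) = 93.27 / 9.9 = 9.421 °C ≈ 9.4 °C.

9.4 °C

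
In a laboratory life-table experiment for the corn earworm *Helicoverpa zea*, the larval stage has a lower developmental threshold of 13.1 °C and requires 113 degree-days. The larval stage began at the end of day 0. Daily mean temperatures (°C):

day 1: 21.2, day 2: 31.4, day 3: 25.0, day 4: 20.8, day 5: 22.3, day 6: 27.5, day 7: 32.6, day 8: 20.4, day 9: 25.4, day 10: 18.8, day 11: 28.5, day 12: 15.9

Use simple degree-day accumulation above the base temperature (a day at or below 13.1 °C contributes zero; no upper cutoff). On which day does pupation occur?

Daily DD above 13.1 °C: 8.1, 18.3, 11.9, 7.7, 9.2, 14.4, 19.5, 7.3, 12.3, 5.7, 15.4, 2.8.
Cumulative: 8.1, 26.4, 38.3, 46.0, 55.2, 69.6, 89.1, 96.4, 108.7, 114.4, 129.8, 132.6.
The total first reaches 113 DD on day 10.

day 10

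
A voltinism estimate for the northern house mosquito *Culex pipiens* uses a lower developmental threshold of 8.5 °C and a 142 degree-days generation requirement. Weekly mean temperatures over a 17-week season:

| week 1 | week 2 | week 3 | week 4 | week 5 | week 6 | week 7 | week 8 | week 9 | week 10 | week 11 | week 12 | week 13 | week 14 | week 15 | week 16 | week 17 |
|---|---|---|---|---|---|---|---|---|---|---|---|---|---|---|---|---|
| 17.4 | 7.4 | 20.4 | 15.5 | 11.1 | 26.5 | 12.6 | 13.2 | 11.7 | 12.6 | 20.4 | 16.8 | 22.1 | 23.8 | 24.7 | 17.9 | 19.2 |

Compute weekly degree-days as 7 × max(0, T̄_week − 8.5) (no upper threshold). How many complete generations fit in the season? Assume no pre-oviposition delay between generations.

Weekly DD (7 × max(0, T̄ − 8.5)): 62.3, 0.0, 83.3, 49.0, 18.2, 126.0, 28.7, 32.9, 22.4, 28.7, 83.3, 58.1, 95.2, 107.1, 113.4, 65.8, 74.9.
Season total = 1049.3 DD.
Complete generations = ⌊1049.3 / 142⌋ = 7.

7 generations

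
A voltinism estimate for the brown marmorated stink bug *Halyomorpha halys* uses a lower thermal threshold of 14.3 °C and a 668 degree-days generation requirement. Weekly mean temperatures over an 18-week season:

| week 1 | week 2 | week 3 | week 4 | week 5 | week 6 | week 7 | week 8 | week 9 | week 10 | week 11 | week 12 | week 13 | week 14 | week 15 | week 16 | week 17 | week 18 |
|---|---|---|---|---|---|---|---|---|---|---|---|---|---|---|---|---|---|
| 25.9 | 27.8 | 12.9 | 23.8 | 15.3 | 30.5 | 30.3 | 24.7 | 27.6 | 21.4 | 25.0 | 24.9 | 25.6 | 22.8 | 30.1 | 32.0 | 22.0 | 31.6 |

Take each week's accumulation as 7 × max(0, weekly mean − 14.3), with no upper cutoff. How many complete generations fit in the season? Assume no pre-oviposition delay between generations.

Weekly DD (7 × max(0, T̄ − 14.3)): 81.2, 94.5, 0.0, 66.5, 7.0, 113.4, 112.0, 72.8, 93.1, 49.7, 74.9, 74.2, 79.1, 59.5, 110.6, 123.9, 53.9, 121.1.
Season total = 1387.4 DD.
Complete generations = ⌊1387.4 / 668⌋ = 2.

2 generations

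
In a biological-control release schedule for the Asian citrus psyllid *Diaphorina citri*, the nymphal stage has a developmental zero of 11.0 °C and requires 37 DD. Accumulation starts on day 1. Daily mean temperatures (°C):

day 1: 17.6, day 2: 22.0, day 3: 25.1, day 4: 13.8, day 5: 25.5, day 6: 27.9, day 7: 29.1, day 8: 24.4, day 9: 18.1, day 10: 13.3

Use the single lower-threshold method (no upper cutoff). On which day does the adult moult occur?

Daily DD above 11.0 °C: 6.6, 11.0, 14.1, 2.8, 14.5, 16.9, 18.1, 13.4, 7.1, 2.3.
Cumulative: 6.6, 17.6, 31.7, 34.5, 49.0, 65.9, 84.0, 97.4, 104.5, 106.8.
The total first reaches 37 DD on day 5.

day 5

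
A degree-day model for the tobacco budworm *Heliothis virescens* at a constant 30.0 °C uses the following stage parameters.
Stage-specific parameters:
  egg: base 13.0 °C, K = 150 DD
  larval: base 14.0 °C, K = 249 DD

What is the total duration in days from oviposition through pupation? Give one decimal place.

24.4 days

egg: 150 / (30.0 − 13.0) = 150 / 17.0 = 8.824 d.
larval: 249 / (30.0 − 14.0) = 249 / 16.0 = 15.562 d.
Sum = 24.386 ≈ 24.4 days.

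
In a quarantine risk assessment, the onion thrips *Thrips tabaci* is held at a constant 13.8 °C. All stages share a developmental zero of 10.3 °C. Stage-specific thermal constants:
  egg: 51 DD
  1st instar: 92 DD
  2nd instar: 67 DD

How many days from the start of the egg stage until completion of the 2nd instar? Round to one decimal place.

60.0 days

Daily accumulation at 13.8 °C = 13.8 − 10.3 = 3.5 DD/day.
Total K = 51 + 92 + 67 = 210 DD.
Total duration = 210 / 3.5 = 60.000 ≈ 60.0 days.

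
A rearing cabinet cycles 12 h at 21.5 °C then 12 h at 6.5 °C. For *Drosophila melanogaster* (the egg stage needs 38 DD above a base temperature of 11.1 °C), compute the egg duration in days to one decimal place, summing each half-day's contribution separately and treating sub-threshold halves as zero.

Day half: max(0, 21.5 − 11.1) × 0.5 = 10.4 × 0.5 = 5.20 DD.
Night half: max(0, 6.5 − 11.1) × 0.5 = 0.0 × 0.5 = 0.00 DD.
Per 24 h: 5.20 DD/day.
Duration = 38 / 5.20 = 7.308 ≈ 7.3 days.

7.3 days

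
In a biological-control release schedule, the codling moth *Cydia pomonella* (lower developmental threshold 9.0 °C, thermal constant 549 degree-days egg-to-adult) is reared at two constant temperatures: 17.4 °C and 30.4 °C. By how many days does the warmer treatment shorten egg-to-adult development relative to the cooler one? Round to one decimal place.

39.7 days

At 17.4 °C: 549 / (17.4 − 9.0) = 549 / 8.4 = 65.357 d.
At 30.4 °C: 549 / (30.4 − 9.0) = 549 / 21.4 = 25.654 d.
Difference = |65.357 − 25.654| = 39.703 ≈ 39.7 days.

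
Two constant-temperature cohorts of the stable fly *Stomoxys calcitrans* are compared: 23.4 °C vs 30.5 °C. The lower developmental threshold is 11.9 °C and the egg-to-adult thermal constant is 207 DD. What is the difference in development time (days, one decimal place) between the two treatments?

6.9 days

At 23.4 °C: 207 / (23.4 − 11.9) = 207 / 11.5 = 18.000 d.
At 30.5 °C: 207 / (30.5 − 11.9) = 207 / 18.6 = 11.129 d.
Difference = |18.000 − 11.129| = 6.871 ≈ 6.9 days.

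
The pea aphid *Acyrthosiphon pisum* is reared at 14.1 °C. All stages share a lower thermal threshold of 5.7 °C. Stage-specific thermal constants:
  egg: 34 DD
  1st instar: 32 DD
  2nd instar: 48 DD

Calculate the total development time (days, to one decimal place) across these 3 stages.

Daily accumulation at 14.1 °C = 14.1 − 5.7 = 8.4 DD/day.
Total K = 34 + 32 + 48 = 114 DD.
Total duration = 114 / 8.4 = 13.571 ≈ 13.6 days.

13.6 days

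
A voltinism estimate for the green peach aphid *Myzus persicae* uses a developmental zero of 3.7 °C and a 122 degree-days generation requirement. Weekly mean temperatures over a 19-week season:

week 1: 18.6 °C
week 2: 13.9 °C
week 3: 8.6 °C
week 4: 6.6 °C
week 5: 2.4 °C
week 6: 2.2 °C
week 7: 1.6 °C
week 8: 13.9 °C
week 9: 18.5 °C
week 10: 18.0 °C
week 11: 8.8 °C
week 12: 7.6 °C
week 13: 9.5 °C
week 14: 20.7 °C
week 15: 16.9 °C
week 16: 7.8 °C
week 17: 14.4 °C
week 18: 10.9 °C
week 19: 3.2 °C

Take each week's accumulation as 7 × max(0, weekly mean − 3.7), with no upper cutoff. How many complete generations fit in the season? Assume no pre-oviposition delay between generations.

Weekly DD (7 × max(0, T̄ − 3.7)): 104.3, 71.4, 34.3, 20.3, 0.0, 0.0, 0.0, 71.4, 103.6, 100.1, 35.7, 27.3, 40.6, 119.0, 92.4, 28.7, 74.9, 50.4, 0.0.
Season total = 974.4 DD.
Complete generations = ⌊974.4 / 122⌋ = 7.

7 generations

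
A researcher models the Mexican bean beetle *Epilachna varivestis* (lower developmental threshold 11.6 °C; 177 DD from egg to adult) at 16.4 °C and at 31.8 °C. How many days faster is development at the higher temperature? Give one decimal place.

At 16.4 °C: 177 / (16.4 − 11.6) = 177 / 4.8 = 36.875 d.
At 31.8 °C: 177 / (31.8 − 11.6) = 177 / 20.2 = 8.762 d.
Difference = |36.875 − 8.762| = 28.113 ≈ 28.1 days.

28.1 days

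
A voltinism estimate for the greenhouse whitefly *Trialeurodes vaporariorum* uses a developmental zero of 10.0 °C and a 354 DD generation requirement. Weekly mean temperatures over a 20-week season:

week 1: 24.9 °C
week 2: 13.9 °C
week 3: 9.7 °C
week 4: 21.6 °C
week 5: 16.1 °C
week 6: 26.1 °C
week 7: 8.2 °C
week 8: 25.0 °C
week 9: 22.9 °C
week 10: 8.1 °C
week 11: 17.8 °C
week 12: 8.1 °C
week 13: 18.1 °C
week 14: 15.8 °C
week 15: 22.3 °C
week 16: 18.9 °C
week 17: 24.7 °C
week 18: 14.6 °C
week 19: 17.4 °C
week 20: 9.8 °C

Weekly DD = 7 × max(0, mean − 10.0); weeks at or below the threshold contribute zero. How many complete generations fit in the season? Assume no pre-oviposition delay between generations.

2 generations

Weekly DD (7 × max(0, T̄ − 10.0)): 104.3, 27.3, 0.0, 81.2, 42.7, 112.7, 0.0, 105.0, 90.3, 0.0, 54.6, 0.0, 56.7, 40.6, 86.1, 62.3, 102.9, 32.2, 51.8, 0.0.
Season total = 1050.7 DD.
Complete generations = ⌊1050.7 / 354⌋ = 2.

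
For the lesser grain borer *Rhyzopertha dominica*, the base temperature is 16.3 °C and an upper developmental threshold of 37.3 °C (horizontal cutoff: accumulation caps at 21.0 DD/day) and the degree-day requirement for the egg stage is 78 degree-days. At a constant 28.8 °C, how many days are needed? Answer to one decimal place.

6.2 days

Daily accumulation = 28.8 − 16.3 = 12.5 DD/day.
Duration = 78 / 12.5 = 6.240 ≈ 6.2 days.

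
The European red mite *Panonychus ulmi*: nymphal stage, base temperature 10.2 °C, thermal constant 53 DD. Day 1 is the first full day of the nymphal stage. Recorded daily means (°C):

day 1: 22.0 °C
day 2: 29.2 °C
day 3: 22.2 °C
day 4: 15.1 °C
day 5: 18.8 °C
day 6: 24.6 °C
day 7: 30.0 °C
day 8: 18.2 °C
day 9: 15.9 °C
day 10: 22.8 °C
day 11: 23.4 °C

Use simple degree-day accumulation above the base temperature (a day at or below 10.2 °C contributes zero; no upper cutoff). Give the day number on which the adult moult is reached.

day 5

Daily DD above 10.2 °C: 11.8, 19.0, 12.0, 4.9, 8.6, 14.4, 19.8, 8.0, 5.7, 12.6, 13.2.
Cumulative: 11.8, 30.8, 42.8, 47.7, 56.3, 70.7, 90.5, 98.5, 104.2, 116.8, 130.0.
The total first reaches 53 DD on day 5.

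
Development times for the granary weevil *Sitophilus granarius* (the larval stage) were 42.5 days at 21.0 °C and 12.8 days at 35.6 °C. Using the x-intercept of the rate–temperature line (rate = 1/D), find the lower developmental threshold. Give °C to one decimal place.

Equal thermal constants: D₁(T₁ − T_b) = D₂(T₂ − T_b).
42.5·(21.0 − T_b) = 12.8·(35.6 − T_b)
T_b = (42.5·21.0 − 12.8·35.6) / (42.5 − 12.8) = 436.82 / 29.7 = 14.708 °C ≈ 14.7 °C.

14.7 °C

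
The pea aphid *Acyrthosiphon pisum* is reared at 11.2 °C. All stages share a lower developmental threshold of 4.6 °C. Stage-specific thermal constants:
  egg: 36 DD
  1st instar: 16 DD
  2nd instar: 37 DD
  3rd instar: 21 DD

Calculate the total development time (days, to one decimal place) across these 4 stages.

16.7 days

Daily accumulation at 11.2 °C = 11.2 − 4.6 = 6.6 DD/day.
Total K = 36 + 16 + 37 + 21 = 110 DD.
Total duration = 110 / 6.6 = 16.667 ≈ 16.7 days.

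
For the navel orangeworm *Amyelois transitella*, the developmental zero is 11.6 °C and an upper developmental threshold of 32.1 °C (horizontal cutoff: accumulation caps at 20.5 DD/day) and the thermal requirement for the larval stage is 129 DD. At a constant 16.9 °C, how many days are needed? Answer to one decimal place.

Daily accumulation = 16.9 − 11.6 = 5.3 DD/day.
Duration = 129 / 5.3 = 24.340 ≈ 24.3 days.

24.3 days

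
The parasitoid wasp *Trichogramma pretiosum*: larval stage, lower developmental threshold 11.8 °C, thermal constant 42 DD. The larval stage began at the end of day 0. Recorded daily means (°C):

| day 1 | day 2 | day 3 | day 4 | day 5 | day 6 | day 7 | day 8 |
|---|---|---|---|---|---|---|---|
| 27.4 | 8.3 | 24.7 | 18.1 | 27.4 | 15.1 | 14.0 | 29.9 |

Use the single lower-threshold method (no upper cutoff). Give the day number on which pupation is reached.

Daily DD above 11.8 °C: 15.6, 0.0, 12.9, 6.3, 15.6, 3.3, 2.2, 18.1.
Cumulative: 15.6, 15.6, 28.5, 34.8, 50.4, 53.7, 55.9, 74.0.
The total first reaches 42 DD on day 5.

day 5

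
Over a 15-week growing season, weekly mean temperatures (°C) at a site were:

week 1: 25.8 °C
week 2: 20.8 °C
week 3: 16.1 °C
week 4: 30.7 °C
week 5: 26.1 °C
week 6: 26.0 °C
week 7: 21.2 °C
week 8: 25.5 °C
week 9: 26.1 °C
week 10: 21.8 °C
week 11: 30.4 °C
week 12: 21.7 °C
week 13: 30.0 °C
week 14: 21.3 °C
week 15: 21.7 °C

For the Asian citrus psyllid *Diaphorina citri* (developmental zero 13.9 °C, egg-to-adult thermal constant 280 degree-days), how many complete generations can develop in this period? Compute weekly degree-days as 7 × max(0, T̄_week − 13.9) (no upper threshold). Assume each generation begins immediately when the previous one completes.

Weekly DD (7 × max(0, T̄ − 13.9)): 83.3, 48.3, 15.4, 117.6, 85.4, 84.7, 51.1, 81.2, 85.4, 55.3, 115.5, 54.6, 112.7, 51.8, 54.6.
Season total = 1096.9 DD.
Complete generations = ⌊1096.9 / 280⌋ = 3.

3 generations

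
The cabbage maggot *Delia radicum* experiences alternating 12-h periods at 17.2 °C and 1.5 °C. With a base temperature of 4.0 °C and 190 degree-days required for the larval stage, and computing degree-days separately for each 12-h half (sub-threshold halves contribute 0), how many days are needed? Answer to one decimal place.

Day half: max(0, 17.2 − 4.0) × 0.5 = 13.2 × 0.5 = 6.60 DD.
Night half: max(0, 1.5 − 4.0) × 0.5 = 0.0 × 0.5 = 0.00 DD.
Per 24 h: 6.60 DD/day.
Duration = 190 / 6.60 = 28.788 ≈ 28.8 days.

28.8 days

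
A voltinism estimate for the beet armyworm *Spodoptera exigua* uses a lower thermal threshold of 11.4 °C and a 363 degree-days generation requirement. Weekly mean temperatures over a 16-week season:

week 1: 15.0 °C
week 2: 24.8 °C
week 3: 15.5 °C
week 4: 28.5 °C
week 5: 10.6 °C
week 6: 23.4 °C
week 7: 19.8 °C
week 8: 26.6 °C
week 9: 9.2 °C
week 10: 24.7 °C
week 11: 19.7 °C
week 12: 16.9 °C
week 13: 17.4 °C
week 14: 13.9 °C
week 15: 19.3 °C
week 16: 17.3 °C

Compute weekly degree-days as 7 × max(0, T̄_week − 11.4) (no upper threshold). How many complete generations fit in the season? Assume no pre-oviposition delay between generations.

2 generations

Weekly DD (7 × max(0, T̄ − 11.4)): 25.2, 93.8, 28.7, 119.7, 0.0, 84.0, 58.8, 106.4, 0.0, 93.1, 58.1, 38.5, 42.0, 17.5, 55.3, 41.3.
Season total = 862.4 DD.
Complete generations = ⌊862.4 / 363⌋ = 2.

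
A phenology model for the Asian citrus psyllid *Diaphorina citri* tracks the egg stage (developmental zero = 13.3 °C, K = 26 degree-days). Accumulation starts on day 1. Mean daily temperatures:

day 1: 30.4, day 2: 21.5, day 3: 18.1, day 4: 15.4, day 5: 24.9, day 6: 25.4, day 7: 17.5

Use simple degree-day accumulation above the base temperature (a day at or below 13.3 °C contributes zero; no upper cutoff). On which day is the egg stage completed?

Daily DD above 13.3 °C: 17.1, 8.2, 4.8, 2.1, 11.6, 12.1, 4.2.
Cumulative: 17.1, 25.3, 30.1, 32.2, 43.8, 55.9, 60.1.
The total first reaches 26 DD on day 3.

day 3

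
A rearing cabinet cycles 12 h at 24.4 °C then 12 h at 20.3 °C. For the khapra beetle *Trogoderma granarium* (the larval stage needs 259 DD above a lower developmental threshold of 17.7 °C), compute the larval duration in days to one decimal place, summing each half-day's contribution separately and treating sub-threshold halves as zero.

55.7 days

Day half: max(0, 24.4 − 17.7) × 0.5 = 6.7 × 0.5 = 3.35 DD.
Night half: max(0, 20.3 − 17.7) × 0.5 = 2.6 × 0.5 = 1.30 DD.
Per 24 h: 4.65 DD/day.
Duration = 259 / 4.65 = 55.699 ≈ 55.7 days.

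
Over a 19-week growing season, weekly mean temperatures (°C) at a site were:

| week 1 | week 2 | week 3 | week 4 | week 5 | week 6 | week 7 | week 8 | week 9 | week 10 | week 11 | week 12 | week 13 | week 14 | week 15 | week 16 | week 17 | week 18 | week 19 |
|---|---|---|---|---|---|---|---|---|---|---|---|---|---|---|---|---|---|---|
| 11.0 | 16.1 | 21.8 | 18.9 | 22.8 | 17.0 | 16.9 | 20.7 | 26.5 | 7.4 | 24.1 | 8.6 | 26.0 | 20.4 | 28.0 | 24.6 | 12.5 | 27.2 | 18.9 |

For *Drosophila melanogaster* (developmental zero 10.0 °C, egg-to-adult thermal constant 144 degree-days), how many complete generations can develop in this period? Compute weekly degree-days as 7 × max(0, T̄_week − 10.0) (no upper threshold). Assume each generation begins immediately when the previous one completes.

8 generations

Weekly DD (7 × max(0, T̄ − 10.0)): 7.0, 42.7, 82.6, 62.3, 89.6, 49.0, 48.3, 74.9, 115.5, 0.0, 98.7, 0.0, 112.0, 72.8, 126.0, 102.2, 17.5, 120.4, 62.3.
Season total = 1283.8 DD.
Complete generations = ⌊1283.8 / 144⌋ = 8.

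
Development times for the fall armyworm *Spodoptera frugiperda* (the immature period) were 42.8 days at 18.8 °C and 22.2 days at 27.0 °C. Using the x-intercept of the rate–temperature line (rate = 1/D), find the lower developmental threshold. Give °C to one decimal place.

Under the model K = D·(T − T_b), so D₁·(T₁ − T_b) = D₂·(T₂ − T_b).
42.8·(18.8 − T_b) = 22.2·(27.0 − T_b)
T_b = (42.8·18.8 − 22.2·27.0) / (42.8 − 22.2) = 205.24 / 20.6 = 9.963 °C ≈ 10.0 °C.

10.0 °C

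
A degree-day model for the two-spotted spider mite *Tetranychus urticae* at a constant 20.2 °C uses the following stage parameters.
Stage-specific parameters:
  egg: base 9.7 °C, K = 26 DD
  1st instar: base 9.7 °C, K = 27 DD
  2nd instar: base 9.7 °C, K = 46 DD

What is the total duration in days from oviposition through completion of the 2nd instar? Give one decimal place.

egg: 26 / (20.2 − 9.7) = 26 / 10.5 = 2.476 d.
1st instar: 27 / (20.2 − 9.7) = 27 / 10.5 = 2.571 d.
2nd instar: 46 / (20.2 − 9.7) = 46 / 10.5 = 4.381 d.
Sum = 9.429 ≈ 9.4 days.

9.4 days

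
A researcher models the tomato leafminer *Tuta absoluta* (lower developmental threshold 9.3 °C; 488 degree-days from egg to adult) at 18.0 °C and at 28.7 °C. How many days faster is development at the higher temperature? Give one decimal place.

At 18.0 °C: 488 / (18.0 − 9.3) = 488 / 8.7 = 56.092 d.
At 28.7 °C: 488 / (28.7 − 9.3) = 488 / 19.4 = 25.155 d.
Difference = |56.092 − 25.155| = 30.937 ≈ 30.9 days.

30.9 days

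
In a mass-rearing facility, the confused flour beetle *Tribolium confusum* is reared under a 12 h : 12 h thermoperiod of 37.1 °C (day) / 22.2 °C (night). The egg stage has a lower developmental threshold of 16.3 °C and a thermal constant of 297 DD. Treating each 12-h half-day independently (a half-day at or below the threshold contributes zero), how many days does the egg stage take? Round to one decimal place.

22.2 days

Day half: max(0, 37.1 − 16.3) × 0.5 = 20.8 × 0.5 = 10.40 DD.
Night half: max(0, 22.2 − 16.3) × 0.5 = 5.9 × 0.5 = 2.95 DD.
Per 24 h: 13.35 DD/day.
Duration = 297 / 13.35 = 22.247 ≈ 22.2 days.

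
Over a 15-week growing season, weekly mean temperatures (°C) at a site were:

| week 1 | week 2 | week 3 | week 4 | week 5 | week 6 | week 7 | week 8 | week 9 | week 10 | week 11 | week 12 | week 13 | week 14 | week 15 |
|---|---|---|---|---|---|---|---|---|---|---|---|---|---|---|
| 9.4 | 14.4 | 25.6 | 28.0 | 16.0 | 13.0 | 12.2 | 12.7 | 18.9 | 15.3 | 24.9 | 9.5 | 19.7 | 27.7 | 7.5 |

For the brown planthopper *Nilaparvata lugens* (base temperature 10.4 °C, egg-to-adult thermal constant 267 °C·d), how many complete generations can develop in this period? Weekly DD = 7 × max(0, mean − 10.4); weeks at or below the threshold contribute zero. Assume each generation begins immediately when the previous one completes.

Weekly DD (7 × max(0, T̄ − 10.4)): 0.0, 28.0, 106.4, 123.2, 39.2, 18.2, 12.6, 16.1, 59.5, 34.3, 101.5, 0.0, 65.1, 121.1, 0.0.
Season total = 725.2 DD.
Complete generations = ⌊725.2 / 267⌋ = 2.

2 generations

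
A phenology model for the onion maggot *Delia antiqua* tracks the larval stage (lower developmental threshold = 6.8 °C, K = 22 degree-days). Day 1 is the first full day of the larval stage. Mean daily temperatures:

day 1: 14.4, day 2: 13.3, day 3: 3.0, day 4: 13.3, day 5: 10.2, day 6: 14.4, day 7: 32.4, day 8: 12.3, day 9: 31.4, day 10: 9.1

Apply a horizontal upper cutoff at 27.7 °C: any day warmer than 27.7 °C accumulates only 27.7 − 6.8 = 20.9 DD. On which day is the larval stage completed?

Daily DD above 6.8 °C (capped at 20.9): 7.6, 6.5, 0.0, 6.5, 3.4, 7.6, 20.9, 5.5, 20.9, 2.3.
Cumulative: 7.6, 14.1, 14.1, 20.6, 24.0, 31.6, 52.5, 58.0, 78.9, 81.2.
The total first reaches 22 DD on day 5.

day 5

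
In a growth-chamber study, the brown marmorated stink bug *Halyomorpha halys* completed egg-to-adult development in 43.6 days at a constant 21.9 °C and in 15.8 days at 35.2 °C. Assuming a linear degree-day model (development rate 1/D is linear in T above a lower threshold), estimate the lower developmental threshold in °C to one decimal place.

14.3 °C

Under the model K = D·(T − T_b), so D₁·(T₁ − T_b) = D₂·(T₂ − T_b).
43.6·(21.9 − T_b) = 15.8·(35.2 − T_b)
T_b = (43.6·21.9 − 15.8·35.2) / (43.6 − 15.8) = 398.68 / 27.8 = 14.341 °C ≈ 14.3 °C.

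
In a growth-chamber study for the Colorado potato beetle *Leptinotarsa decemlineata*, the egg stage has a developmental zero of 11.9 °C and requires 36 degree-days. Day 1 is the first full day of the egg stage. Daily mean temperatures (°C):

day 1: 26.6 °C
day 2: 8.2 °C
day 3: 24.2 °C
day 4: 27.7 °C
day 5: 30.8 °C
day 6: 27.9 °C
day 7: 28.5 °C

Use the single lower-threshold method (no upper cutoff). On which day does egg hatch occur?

day 4

Daily DD above 11.9 °C: 14.7, 0.0, 12.3, 15.8, 18.9, 16.0, 16.6.
Cumulative: 14.7, 14.7, 27.0, 42.8, 61.7, 77.7, 94.3.
The total first reaches 36 DD on day 4.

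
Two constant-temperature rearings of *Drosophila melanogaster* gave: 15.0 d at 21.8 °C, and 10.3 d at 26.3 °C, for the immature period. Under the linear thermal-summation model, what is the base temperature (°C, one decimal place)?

Equal thermal constants: D₁(T₁ − T_b) = D₂(T₂ − T_b).
15.0·(21.8 − T_b) = 10.3·(26.3 − T_b)
T_b = (15.0·21.8 − 10.3·26.3) / (15.0 − 10.3) = 56.11 / 4.7 = 11.938 °C ≈ 11.9 °C.

11.9 °C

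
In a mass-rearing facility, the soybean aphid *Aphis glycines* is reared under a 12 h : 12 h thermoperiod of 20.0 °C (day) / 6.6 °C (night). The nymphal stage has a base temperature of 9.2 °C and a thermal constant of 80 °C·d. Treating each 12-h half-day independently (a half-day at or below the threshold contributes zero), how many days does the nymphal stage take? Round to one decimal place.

14.8 days

Day half: max(0, 20.0 − 9.2) × 0.5 = 10.8 × 0.5 = 5.40 DD.
Night half: max(0, 6.6 − 9.2) × 0.5 = 0.0 × 0.5 = 0.00 DD.
Per 24 h: 5.40 DD/day.
Duration = 80 / 5.40 = 14.815 ≈ 14.8 days.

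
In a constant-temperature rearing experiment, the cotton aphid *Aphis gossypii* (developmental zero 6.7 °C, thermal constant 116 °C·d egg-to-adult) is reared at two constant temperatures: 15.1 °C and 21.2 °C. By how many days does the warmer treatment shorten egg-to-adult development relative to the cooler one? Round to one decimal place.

5.8 days

At 15.1 °C: 116 / (15.1 − 6.7) = 116 / 8.4 = 13.810 d.
At 21.2 °C: 116 / (21.2 − 6.7) = 116 / 14.5 = 8.000 d.
Difference = |13.810 − 8.000| = 5.810 ≈ 5.8 days.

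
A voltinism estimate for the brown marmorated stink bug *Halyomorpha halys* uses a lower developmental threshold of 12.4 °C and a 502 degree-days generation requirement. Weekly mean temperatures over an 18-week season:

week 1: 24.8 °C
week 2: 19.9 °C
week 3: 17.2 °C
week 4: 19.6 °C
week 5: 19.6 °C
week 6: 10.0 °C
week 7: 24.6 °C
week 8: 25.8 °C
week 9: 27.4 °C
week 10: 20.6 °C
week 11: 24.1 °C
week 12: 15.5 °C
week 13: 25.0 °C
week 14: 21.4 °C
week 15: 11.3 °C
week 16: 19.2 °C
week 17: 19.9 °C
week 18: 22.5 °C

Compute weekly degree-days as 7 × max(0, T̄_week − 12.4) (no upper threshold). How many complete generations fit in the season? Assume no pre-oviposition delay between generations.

Weekly DD (7 × max(0, T̄ − 12.4)): 86.8, 52.5, 33.6, 50.4, 50.4, 0.0, 85.4, 93.8, 105.0, 57.4, 81.9, 21.7, 88.2, 63.0, 0.0, 47.6, 52.5, 70.7.
Season total = 1040.9 DD.
Complete generations = ⌊1040.9 / 502⌋ = 2.

2 generations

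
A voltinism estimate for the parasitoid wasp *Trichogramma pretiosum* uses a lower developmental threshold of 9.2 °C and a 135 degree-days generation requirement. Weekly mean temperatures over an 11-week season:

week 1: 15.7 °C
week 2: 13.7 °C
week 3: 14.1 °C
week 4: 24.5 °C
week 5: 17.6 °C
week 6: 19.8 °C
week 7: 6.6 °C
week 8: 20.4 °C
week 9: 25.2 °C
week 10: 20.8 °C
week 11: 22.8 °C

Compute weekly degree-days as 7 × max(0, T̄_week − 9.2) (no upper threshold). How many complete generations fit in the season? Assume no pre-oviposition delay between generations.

Weekly DD (7 × max(0, T̄ − 9.2)): 45.5, 31.5, 34.3, 107.1, 58.8, 74.2, 0.0, 78.4, 112.0, 81.2, 95.2.
Season total = 718.2 DD.
Complete generations = ⌊718.2 / 135⌋ = 5.

5 generations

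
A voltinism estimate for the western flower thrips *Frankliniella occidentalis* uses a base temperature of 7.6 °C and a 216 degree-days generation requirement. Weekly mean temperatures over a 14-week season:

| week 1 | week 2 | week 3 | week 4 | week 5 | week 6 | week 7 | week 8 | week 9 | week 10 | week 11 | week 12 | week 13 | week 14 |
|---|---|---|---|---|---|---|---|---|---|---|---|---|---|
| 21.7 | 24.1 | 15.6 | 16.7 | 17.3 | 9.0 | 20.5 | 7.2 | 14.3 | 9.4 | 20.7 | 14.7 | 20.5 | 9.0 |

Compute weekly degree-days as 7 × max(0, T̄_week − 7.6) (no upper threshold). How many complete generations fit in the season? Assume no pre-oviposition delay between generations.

3 generations

Weekly DD (7 × max(0, T̄ − 7.6)): 98.7, 115.5, 56.0, 63.7, 67.9, 9.8, 90.3, 0.0, 46.9, 12.6, 91.7, 49.7, 90.3, 9.8.
Season total = 802.9 DD.
Complete generations = ⌊802.9 / 216⌋ = 3.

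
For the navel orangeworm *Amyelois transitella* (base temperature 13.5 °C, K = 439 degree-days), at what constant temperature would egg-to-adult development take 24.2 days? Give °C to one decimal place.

Required daily accumulation = 439 / 24.2 = 18.140 DD/day.
T = T_base + 18.140 = 13.5 + 18.140 = 31.640 ≈ 31.6 °C.

31.6 °C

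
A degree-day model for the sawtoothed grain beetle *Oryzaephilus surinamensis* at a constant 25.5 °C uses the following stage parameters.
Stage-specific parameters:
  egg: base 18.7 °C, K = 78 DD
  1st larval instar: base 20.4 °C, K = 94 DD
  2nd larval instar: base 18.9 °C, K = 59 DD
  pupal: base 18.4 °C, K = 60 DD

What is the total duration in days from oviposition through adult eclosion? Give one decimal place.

egg: 78 / (25.5 − 18.7) = 78 / 6.8 = 11.471 d.
1st larval instar: 94 / (25.5 − 20.4) = 94 / 5.1 = 18.431 d.
2nd larval instar: 59 / (25.5 − 18.9) = 59 / 6.6 = 8.939 d.
pupal: 60 / (25.5 − 18.4) = 60 / 7.1 = 8.451 d.
Sum = 47.292 ≈ 47.3 days.

47.3 days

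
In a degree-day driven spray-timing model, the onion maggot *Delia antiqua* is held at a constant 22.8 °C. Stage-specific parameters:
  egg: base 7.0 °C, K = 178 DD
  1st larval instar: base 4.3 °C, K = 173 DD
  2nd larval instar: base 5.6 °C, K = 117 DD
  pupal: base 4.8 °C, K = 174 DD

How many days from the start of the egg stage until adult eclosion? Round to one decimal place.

37.1 days

egg: 178 / (22.8 − 7.0) = 178 / 15.8 = 11.266 d.
1st larval instar: 173 / (22.8 − 4.3) = 173 / 18.5 = 9.351 d.
2nd larval instar: 117 / (22.8 − 5.6) = 117 / 17.2 = 6.802 d.
pupal: 174 / (22.8 − 4.8) = 174 / 18.0 = 9.667 d.
Sum = 37.086 ≈ 37.1 days.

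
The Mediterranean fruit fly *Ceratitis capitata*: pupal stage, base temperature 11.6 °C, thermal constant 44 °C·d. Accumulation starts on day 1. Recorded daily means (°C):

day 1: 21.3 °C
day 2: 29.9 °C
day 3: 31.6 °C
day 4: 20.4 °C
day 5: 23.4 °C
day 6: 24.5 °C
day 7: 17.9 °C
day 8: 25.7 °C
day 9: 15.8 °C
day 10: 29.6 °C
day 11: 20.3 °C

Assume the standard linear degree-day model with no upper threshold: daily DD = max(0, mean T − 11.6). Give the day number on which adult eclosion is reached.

Daily DD above 11.6 °C: 9.7, 18.3, 20.0, 8.8, 11.8, 12.9, 6.3, 14.1, 4.2, 18.0, 8.7.
Cumulative: 9.7, 28.0, 48.0, 56.8, 68.6, 81.5, 87.8, 101.9, 106.1, 124.1, 132.8.
The total first reaches 44 DD on day 3.

day 3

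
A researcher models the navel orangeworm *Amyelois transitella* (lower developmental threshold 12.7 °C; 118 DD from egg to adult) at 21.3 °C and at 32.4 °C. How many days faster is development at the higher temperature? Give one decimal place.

At 21.3 °C: 118 / (21.3 − 12.7) = 118 / 8.6 = 13.721 d.
At 32.4 °C: 118 / (32.4 − 12.7) = 118 / 19.7 = 5.990 d.
Difference = |13.721 − 5.990| = 7.731 ≈ 7.7 days.

7.7 days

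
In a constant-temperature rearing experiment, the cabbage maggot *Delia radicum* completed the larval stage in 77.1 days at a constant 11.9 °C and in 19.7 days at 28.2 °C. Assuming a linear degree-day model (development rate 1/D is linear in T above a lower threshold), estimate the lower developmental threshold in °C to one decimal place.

Linear rate model ⇒ the product D·(T − T_b) is constant across temperatures.
77.1·(11.9 − T_b) = 19.7·(28.2 − T_b)
T_b = (77.1·11.9 − 19.7·28.2) / (77.1 − 19.7) = 361.95 / 57.4 = 6.306 °C ≈ 6.3 °C.

6.3 °C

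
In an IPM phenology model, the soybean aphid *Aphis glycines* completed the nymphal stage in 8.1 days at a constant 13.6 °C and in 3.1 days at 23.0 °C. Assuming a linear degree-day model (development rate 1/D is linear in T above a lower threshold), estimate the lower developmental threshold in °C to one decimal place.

7.8 °C

Linear rate model ⇒ the product D·(T − T_b) is constant across temperatures.
8.1·(13.6 − T_b) = 3.1·(23.0 − T_b)
T_b = (8.1·13.6 − 3.1·23.0) / (8.1 − 3.1) = 38.86 / 5.0 = 7.772 °C ≈ 7.8 °C.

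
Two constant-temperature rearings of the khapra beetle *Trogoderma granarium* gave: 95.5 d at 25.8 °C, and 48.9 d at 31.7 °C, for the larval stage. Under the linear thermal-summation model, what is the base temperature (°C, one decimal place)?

Linear rate model ⇒ the product D·(T − T_b) is constant across temperatures.
95.5·(25.8 − T_b) = 48.9·(31.7 − T_b)
T_b = (95.5·25.8 − 48.9·31.7) / (95.5 − 48.9) = 913.77 / 46.6 = 19.609 °C ≈ 19.6 °C.

19.6 °C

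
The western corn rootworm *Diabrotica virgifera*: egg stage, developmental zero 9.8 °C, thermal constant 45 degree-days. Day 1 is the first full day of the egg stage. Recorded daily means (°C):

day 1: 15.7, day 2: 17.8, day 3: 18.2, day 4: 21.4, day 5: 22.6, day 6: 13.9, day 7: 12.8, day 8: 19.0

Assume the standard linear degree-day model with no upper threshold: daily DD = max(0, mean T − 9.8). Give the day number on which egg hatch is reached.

day 5

Daily DD above 9.8 °C: 5.9, 8.0, 8.4, 11.6, 12.8, 4.1, 3.0, 9.2.
Cumulative: 5.9, 13.9, 22.3, 33.9, 46.7, 50.8, 53.8, 63.0.
The total first reaches 45 DD on day 5.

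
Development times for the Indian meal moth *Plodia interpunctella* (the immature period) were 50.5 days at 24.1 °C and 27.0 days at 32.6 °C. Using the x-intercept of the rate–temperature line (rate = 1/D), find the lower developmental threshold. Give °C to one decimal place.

Under the model K = D·(T − T_b), so D₁·(T₁ − T_b) = D₂·(T₂ − T_b).
50.5·(24.1 − T_b) = 27.0·(32.6 − T_b)
T_b = (50.5·24.1 − 27.0·32.6) / (50.5 − 27.0) = 336.85 / 23.5 = 14.334 °C ≈ 14.3 °C.

14.3 °C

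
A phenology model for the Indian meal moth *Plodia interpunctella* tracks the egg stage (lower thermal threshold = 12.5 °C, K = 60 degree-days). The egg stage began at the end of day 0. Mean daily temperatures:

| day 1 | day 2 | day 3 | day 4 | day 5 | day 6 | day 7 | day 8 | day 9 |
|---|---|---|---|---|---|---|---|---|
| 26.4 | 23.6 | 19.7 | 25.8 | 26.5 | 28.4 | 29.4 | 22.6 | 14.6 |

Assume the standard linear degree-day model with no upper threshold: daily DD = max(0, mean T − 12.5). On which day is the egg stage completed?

day 6

Daily DD above 12.5 °C: 13.9, 11.1, 7.2, 13.3, 14.0, 15.9, 16.9, 10.1, 2.1.
Cumulative: 13.9, 25.0, 32.2, 45.5, 59.5, 75.4, 92.3, 102.4, 104.5.
The total first reaches 60 DD on day 6.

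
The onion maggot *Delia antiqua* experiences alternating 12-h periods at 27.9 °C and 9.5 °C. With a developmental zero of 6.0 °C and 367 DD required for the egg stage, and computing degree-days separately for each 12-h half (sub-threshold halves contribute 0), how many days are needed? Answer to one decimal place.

Day half: max(0, 27.9 − 6.0) × 0.5 = 21.9 × 0.5 = 10.95 DD.
Night half: max(0, 9.5 − 6.0) × 0.5 = 3.5 × 0.5 = 1.75 DD.
Per 24 h: 12.70 DD/day.
Duration = 367 / 12.70 = 28.898 ≈ 28.9 days.

28.9 days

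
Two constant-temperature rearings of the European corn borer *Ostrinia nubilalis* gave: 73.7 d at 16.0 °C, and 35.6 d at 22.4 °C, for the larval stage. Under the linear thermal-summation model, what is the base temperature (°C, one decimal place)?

10.0 °C

Under the model K = D·(T − T_b), so D₁·(T₁ − T_b) = D₂·(T₂ − T_b).
73.7·(16.0 − T_b) = 35.6·(22.4 − T_b)
T_b = (73.7·16.0 − 35.6·22.4) / (73.7 − 35.6) = 381.76 / 38.1 = 10.020 °C ≈ 10.0 °C.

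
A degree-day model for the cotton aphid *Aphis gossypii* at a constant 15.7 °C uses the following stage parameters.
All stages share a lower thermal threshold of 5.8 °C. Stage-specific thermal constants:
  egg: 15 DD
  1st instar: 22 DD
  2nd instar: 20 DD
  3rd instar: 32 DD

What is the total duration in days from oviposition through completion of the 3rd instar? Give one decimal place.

9.0 days

Daily accumulation at 15.7 °C = 15.7 − 5.8 = 9.9 DD/day.
Total K = 15 + 22 + 20 + 32 = 89 DD.
Total duration = 89 / 9.9 = 8.990 ≈ 9.0 days.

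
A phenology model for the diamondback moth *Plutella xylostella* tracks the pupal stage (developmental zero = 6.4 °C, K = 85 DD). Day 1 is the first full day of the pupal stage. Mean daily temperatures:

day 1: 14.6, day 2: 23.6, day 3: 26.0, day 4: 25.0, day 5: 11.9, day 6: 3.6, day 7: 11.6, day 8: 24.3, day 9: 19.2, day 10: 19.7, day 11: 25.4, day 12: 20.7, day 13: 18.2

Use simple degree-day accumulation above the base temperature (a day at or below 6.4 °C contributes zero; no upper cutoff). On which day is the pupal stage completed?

day 8

Daily DD above 6.4 °C: 8.2, 17.2, 19.6, 18.6, 5.5, 0.0, 5.2, 17.9, 12.8, 13.3, 19.0, 14.3, 11.8.
Cumulative: 8.2, 25.4, 45.0, 63.6, 69.1, 69.1, 74.3, 92.2, 105.0, 118.3, 137.3, 151.6, 163.4.
The total first reaches 85 DD on day 8.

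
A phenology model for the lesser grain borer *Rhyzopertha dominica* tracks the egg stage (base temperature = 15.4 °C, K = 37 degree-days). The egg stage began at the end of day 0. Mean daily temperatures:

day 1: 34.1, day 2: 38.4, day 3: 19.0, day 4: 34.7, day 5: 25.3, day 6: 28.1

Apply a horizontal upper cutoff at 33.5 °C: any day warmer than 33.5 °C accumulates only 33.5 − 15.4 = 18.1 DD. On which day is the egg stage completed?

Daily DD above 15.4 °C (capped at 18.1): 18.1, 18.1, 3.6, 18.1, 9.9, 12.7.
Cumulative: 18.1, 36.2, 39.8, 57.9, 67.8, 80.5.
The total first reaches 37 DD on day 3.

day 3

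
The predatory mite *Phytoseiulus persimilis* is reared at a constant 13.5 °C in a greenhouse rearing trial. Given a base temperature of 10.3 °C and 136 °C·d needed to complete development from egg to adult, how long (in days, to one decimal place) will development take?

Daily accumulation = 13.5 − 10.3 = 3.2 DD/day.
Duration = 136 / 3.2 = 42.500 ≈ 42.5 days.

42.5 days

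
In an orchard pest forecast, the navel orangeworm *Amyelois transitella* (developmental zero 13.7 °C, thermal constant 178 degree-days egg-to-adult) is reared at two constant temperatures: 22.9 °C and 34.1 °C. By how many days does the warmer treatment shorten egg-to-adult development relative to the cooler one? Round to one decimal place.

10.6 days

At 22.9 °C: 178 / (22.9 − 13.7) = 178 / 9.2 = 19.348 d.
At 34.1 °C: 178 / (34.1 − 13.7) = 178 / 20.4 = 8.725 d.
Difference = |19.348 − 8.725| = 10.622 ≈ 10.6 days.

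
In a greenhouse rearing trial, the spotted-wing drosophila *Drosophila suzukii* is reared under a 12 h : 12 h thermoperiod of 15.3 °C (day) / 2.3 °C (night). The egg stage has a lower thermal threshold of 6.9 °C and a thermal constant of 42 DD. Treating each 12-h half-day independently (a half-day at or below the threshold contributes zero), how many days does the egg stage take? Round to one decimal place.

10.0 days

Day half: max(0, 15.3 − 6.9) × 0.5 = 8.4 × 0.5 = 4.20 DD.
Night half: max(0, 2.3 − 6.9) × 0.5 = 0.0 × 0.5 = 0.00 DD.
Per 24 h: 4.20 DD/day.
Duration = 42 / 4.20 = 10.000 ≈ 10.0 days.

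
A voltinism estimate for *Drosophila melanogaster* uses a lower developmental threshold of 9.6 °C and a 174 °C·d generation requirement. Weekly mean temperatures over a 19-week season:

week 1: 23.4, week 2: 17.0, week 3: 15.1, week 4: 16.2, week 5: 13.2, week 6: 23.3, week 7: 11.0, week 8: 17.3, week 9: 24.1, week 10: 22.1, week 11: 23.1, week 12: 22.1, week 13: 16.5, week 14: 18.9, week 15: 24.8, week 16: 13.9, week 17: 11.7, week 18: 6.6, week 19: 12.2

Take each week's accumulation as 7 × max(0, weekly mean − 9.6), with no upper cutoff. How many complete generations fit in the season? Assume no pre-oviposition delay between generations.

Weekly DD (7 × max(0, T̄ − 9.6)): 96.6, 51.8, 38.5, 46.2, 25.2, 95.9, 9.8, 53.9, 101.5, 87.5, 94.5, 87.5, 48.3, 65.1, 106.4, 30.1, 14.7, 0.0, 18.2.
Season total = 1071.7 DD.
Complete generations = ⌊1071.7 / 174⌋ = 6.

6 generations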